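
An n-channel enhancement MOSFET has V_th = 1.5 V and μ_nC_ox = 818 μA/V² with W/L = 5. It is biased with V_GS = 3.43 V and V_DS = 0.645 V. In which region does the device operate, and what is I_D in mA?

k_n = μ_nC_ox · (W/L) = 4.09 mA/V².
V_ov = V_GS − V_th = 3.43 − 1.5 = 1.93 V.
Since V_DS = 0.645 V < V_ov = 1.93 V, the device is in the triode region.
I_D = k_n [V_ov · V_DS − ½ V_DS²] = 4.09 × [1.93 × 0.645 − 0.5 × 0.645²] = 4.24 mA.

Triode; I_D = 4.24 mA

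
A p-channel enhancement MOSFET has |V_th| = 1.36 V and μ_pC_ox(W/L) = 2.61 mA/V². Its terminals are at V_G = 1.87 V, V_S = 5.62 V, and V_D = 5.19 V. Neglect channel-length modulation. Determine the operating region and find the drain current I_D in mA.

V_SG = V_S − V_G = 5.62 − 1.87 = 3.75 V; V_SD = V_S − V_D = 5.62 − 5.19 = 0.43 V.
V_ov = V_SG − |V_th| = 3.75 − 1.36 = 2.39 V.
Since V_SD = 0.43 V < V_ov = 2.39 V, the device is in the triode region.
I_D = k_p [V_ov · V_SD − ½ V_SD²] = 2.61 × [2.39 × 0.43 − 0.5 × 0.43²] = 2.44 mA.

Triode; I_D = 2.44 mA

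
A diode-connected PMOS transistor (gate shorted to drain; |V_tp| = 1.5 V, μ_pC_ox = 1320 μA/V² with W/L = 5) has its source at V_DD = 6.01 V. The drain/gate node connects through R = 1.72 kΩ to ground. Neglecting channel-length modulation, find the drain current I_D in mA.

I_D = 2.15 mA

With gate tied to drain, V_SG = V_SD ≥ V_SG − |V_tp|, so the device is in saturation.
k_p = μ_pC_ox · (W/L) = 6.6 mA/V².
KCL at the drain: ½ k_p (V_SG − |V_tp|)² = (V_DD − V_SG)/R.
Let x = V_SG − 1.5. Then 5.68 x² + x − 4.51 = 0, giving x = 0.808 V (positive root), so V_SG = 2.31 V.
I_D = (V_DD − V_SG)/R = (6.01 − 2.31) / 1.72 = 2.15 mA.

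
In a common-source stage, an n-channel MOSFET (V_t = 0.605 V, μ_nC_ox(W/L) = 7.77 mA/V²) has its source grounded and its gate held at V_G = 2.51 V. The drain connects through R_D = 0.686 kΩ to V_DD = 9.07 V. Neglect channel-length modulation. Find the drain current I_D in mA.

V_GS = V_G = 2.51 V, so V_ov = 2.51 − 0.605 = 1.9 V.
Assume saturation: I_D = ½ k_n V_ov² = 0.5 × 7.77 × 1.9² = 14.1 mA, giving V_DS = V_DD − I_D R_D = 9.07 − 14.1 × 0.686 = -0.602 V.
But -0.602 V < V_ov = 1.9 V, so the device is actually in triode.
In triode I_D = k_n[V_ov V_DS − ½ V_DS²] and I_D = (V_DD − V_DS)/R_D. Equating: 2.67 V_DS² − 11.15 V_DS + 9.07 = 0, giving V_DS = 1.1 V (the root below V_ov).
I_D = (9.07 − 1.1) / 0.686 = 11.6 mA.

I_D = 11.6 mA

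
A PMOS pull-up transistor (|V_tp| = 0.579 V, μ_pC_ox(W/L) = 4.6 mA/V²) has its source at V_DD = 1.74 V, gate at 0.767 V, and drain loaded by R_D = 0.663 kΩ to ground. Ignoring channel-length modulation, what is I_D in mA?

V_SG = V_DD − V_G = 1.74 − 0.767 = 0.973 V, so V_ov = 0.973 − 0.579 = 0.394 V.
Assume saturation: I_D = ½ k_p V_ov² = 0.5 × 4.6 × 0.394² = 0.357 mA, giving V_SD = V_DD − I_D R_D = 1.74 − 0.357 × 0.663 = 1.5 V.
V_SD = 1.5 V ≥ V_ov = 0.394 V, confirming saturation.

I_D = 0.357 mA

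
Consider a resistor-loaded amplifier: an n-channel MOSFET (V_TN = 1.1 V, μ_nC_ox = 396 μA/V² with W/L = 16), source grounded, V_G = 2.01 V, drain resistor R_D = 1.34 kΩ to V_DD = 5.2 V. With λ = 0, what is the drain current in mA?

I_D = 2.62 mA

V_GS = V_G = 2.01 V, so V_ov = 2.01 − 1.1 = 0.91 V.
k_n = μ_nC_ox · (W/L) = 6.336 mA/V².
Assume saturation: I_D = ½ k_n V_ov² = 0.5 × 6.336 × 0.91² = 2.62 mA, giving V_DS = V_DD − I_D R_D = 5.2 − 2.62 × 1.34 = 1.68 V.
V_DS = 1.68 V ≥ V_ov = 0.91 V, confirming saturation.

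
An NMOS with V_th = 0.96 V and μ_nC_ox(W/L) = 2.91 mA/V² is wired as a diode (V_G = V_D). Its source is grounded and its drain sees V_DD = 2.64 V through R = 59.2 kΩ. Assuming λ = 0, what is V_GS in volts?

V_GS = 1.09 V

With gate tied to drain, V_GS = V_DS ≥ V_GS − V_th, so the device is in saturation.
KCL at the drain: ½ k_n (V_GS − V_th)² = (V_DD − V_GS)/R.
Let x = V_GS − 0.96. Then 86.1 x² + x − 1.68 = 0, giving x = 0.134 V (positive root), so V_GS = 1.09 V.
I_D = (V_DD − V_GS)/R = (2.64 − 1.09) / 59.2 = 0.0261 mA.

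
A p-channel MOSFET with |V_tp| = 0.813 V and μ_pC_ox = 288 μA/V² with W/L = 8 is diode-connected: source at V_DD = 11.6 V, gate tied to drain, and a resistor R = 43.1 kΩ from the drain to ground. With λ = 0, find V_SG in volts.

V_SG = 1.27 V

With gate tied to drain, V_SG = V_SD ≥ V_SG − |V_tp|, so the device is in saturation.
k_p = μ_pC_ox · (W/L) = 2.304 mA/V².
KCL at the drain: ½ k_p (V_SG − |V_tp|)² = (V_DD − V_SG)/R.
Let x = V_SG − 0.813. Then 49.7 x² + x − 10.79 = 0, giving x = 0.456 V (positive root), so V_SG = 1.27 V.
I_D = (V_DD − V_SG)/R = (11.6 − 1.27) / 43.1 = 0.24 mA.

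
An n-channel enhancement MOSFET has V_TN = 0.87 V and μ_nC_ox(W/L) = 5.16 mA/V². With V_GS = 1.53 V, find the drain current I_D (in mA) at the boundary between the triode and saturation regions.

At the boundary V_DS = V_ov = V_GS − V_TN = 1.53 − 0.87 = 0.66 V.
I_D = ½ k_n V_ov² = 0.5 × 5.16 × 0.66² = 1.12 mA.

I_D = 1.12 mA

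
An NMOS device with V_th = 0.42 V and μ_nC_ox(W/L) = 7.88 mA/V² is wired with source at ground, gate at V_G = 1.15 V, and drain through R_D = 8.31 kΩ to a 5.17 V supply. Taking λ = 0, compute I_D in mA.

V_GS = V_G = 1.15 V, so V_ov = 1.15 − 0.42 = 0.73 V.
Assume saturation: I_D = ½ k_n V_ov² = 0.5 × 7.88 × 0.73² = 2.1 mA, giving V_DS = V_DD − I_D R_D = 5.17 − 2.1 × 8.31 = -12.3 V.
But -12.3 V < V_ov = 0.73 V, so the device is actually in triode.
In triode I_D = k_n[V_ov V_DS − ½ V_DS²] and I_D = (V_DD − V_DS)/R_D. Equating: 32.7 V_DS² − 48.8 V_DS + 5.17 = 0, giving V_DS = 0.115 V (the root below V_ov).
I_D = (5.17 − 0.115) / 8.31 = 0.608 mA.

I_D = 0.608 mA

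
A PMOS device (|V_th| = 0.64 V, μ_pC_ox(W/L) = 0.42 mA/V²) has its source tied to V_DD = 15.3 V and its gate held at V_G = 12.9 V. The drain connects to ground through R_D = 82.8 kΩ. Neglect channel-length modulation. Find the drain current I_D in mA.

V_SG = V_DD − V_G = 15.3 − 12.9 = 2.4 V, so V_ov = 2.4 − 0.64 = 1.76 V.
Assume saturation: I_D = ½ k_p V_ov² = 0.5 × 0.42 × 1.76² = 0.65 mA, giving V_SD = V_DD − I_D R_D = 15.3 − 0.65 × 82.8 = -38.6 V.
But -38.6 V < V_ov = 1.76 V, so the device is actually in triode.
In triode I_D = k_p[V_ov V_SD − ½ V_SD²] and I_D = (V_DD − V_SD)/R_D. Equating: 17.4 V_SD² − 62.21 V_SD + 15.3 = 0, giving V_SD = 0.266 V (the root below V_ov).
I_D = (15.3 − 0.266) / 82.8 = 0.182 mA.

I_D = 0.182 mA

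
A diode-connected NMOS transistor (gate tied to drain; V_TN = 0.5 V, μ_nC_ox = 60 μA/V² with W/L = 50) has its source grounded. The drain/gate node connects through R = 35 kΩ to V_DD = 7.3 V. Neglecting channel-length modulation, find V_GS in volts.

With gate tied to drain, V_GS = V_DS ≥ V_GS − V_TN, so the device is in saturation.
k_n = μ_nC_ox · (W/L) = 3 mA/V².
KCL at the drain: ½ k_n (V_GS − V_TN)² = (V_DD − V_GS)/R.
Let x = V_GS − 0.5. Then 52.5 x² + x − 6.8 = 0, giving x = 0.35 V (positive root), so V_GS = 0.85 V.
I_D = (V_DD − V_GS)/R = (7.3 − 0.85) / 35 = 0.184 mA.

V_GS = 0.850 V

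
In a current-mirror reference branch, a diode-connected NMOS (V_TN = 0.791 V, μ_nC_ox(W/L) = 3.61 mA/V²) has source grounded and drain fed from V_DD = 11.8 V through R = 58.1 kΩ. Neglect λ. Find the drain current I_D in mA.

I_D = 0.184 mA

With gate tied to drain, V_GS = V_DS ≥ V_GS − V_TN, so the device is in saturation.
KCL at the drain: ½ k_n (V_GS − V_TN)² = (V_DD − V_GS)/R.
Let x = V_GS − 0.791. Then 105 x² + x − 11.01 = 0, giving x = 0.319 V (positive root), so V_GS = 1.11 V.
I_D = (V_DD − V_GS)/R = (11.8 − 1.11) / 58.1 = 0.184 mA.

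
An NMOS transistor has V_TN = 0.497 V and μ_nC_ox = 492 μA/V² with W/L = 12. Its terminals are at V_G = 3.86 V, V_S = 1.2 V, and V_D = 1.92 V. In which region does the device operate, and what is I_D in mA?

V_GS = V_G − V_S = 3.86 − 1.2 = 2.66 V; V_DS = V_D − V_S = 1.92 − 1.2 = 0.72 V.
k_n = μ_nC_ox · (W/L) = 5.904 mA/V².
V_ov = V_GS − V_TN = 2.66 − 0.497 = 2.16 V.
Since V_DS = 0.72 V < V_ov = 2.16 V, the device is in the triode region.
I_D = k_n [V_ov · V_DS − ½ V_DS²] = 5.904 × [2.16 × 0.72 − 0.5 × 0.72²] = 7.66 mA.

Triode; I_D = 7.66 mA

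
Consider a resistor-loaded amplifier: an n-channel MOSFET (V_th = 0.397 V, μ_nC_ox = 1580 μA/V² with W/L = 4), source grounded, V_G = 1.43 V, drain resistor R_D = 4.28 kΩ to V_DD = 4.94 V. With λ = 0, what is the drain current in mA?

I_D = 1.11 mA

V_GS = V_G = 1.43 V, so V_ov = 1.43 − 0.397 = 1.03 V.
k_n = μ_nC_ox · (W/L) = 6.32 mA/V².
Assume saturation: I_D = ½ k_n V_ov² = 0.5 × 6.32 × 1.03² = 3.37 mA, giving V_DS = V_DD − I_D R_D = 4.94 − 3.37 × 4.28 = -9.49 V.
But -9.49 V < V_ov = 1.03 V, so the device is actually in triode.
In triode I_D = k_n[V_ov V_DS − ½ V_DS²] and I_D = (V_DD − V_DS)/R_D. Equating: 13.5 V_DS² − 28.94 V_DS + 4.94 = 0, giving V_DS = 0.187 V (the root below V_ov).
I_D = (4.94 − 0.187) / 4.28 = 1.11 mA.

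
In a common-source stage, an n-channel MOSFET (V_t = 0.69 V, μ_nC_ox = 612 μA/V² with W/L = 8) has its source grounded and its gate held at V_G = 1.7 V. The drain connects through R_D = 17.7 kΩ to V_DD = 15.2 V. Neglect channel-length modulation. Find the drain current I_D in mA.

I_D = 0.848 mA

V_GS = V_G = 1.7 V, so V_ov = 1.7 − 0.69 = 1.01 V.
k_n = μ_nC_ox · (W/L) = 4.896 mA/V².
Assume saturation: I_D = ½ k_n V_ov² = 0.5 × 4.896 × 1.01² = 2.5 mA, giving V_DS = V_DD − I_D R_D = 15.2 − 2.5 × 17.7 = -29 V.
But -29 V < V_ov = 1.01 V, so the device is actually in triode.
In triode I_D = k_n[V_ov V_DS − ½ V_DS²] and I_D = (V_DD − V_DS)/R_D. Equating: 43.3 V_DS² − 88.53 V_DS + 15.2 = 0, giving V_DS = 0.189 V (the root below V_ov).
I_D = (15.2 − 0.189) / 17.7 = 0.848 mA.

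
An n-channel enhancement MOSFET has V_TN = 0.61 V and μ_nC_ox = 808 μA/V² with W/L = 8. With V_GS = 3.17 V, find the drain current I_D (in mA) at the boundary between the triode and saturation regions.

I_D = 21.2 mA

At the boundary V_DS = V_ov = V_GS − V_TN = 3.17 − 0.61 = 2.56 V.
k_n = μ_nC_ox · (W/L) = 6.464 mA/V².
I_D = ½ k_n V_ov² = 0.5 × 6.464 × 2.56² = 21.2 mA.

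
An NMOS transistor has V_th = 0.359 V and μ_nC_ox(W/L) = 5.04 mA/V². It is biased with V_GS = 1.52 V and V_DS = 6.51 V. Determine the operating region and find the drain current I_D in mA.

Saturation; I_D = 3.40 mA

V_ov = V_GS − V_th = 1.52 − 0.359 = 1.16 V.
Since V_DS = 6.51 V ≥ V_ov = 1.16 V, the device is in saturation.
I_D = ½ k_n V_ov² = 0.5 × 5.04 × 1.16² = 3.4 mA.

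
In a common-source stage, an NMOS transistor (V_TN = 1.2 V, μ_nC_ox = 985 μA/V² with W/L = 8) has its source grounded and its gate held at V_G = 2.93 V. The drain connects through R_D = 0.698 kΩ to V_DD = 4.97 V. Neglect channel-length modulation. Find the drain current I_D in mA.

V_GS = V_G = 2.93 V, so V_ov = 2.93 − 1.2 = 1.73 V.
k_n = μ_nC_ox · (W/L) = 7.88 mA/V².
Assume saturation: I_D = ½ k_n V_ov² = 0.5 × 7.88 × 1.73² = 11.8 mA, giving V_DS = V_DD − I_D R_D = 4.97 − 11.8 × 0.698 = -3.26 V.
But -3.26 V < V_ov = 1.73 V, so the device is actually in triode.
In triode I_D = k_n[V_ov V_DS − ½ V_DS²] and I_D = (V_DD − V_DS)/R_D. Equating: 2.75 V_DS² − 10.52 V_DS + 4.97 = 0, giving V_DS = 0.552 V (the root below V_ov).
I_D = (4.97 − 0.552) / 0.698 = 6.33 mA.

I_D = 6.33 mA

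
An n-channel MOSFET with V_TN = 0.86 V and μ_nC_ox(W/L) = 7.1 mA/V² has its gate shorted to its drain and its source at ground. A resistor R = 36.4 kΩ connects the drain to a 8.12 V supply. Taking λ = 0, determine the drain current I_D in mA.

With gate tied to drain, V_GS = V_DS ≥ V_GS − V_TN, so the device is in saturation.
KCL at the drain: ½ k_n (V_GS − V_TN)² = (V_DD − V_GS)/R.
Let x = V_GS − 0.86. Then 129 x² + x − 7.26 = 0, giving x = 0.233 V (positive root), so V_GS = 1.09 V.
I_D = (V_DD − V_GS)/R = (8.12 − 1.09) / 36.4 = 0.193 mA.

I_D = 0.193 mA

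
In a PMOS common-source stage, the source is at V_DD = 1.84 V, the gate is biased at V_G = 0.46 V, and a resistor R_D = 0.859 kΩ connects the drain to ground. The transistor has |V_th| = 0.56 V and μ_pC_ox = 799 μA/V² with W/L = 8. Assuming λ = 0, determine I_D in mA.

I_D = 1.65 mA

V_SG = V_DD − V_G = 1.84 − 0.46 = 1.38 V, so V_ov = 1.38 − 0.56 = 0.82 V.
k_p = μ_pC_ox · (W/L) = 6.392 mA/V².
Assume saturation: I_D = ½ k_p V_ov² = 0.5 × 6.392 × 0.82² = 2.15 mA, giving V_SD = V_DD − I_D R_D = 1.84 − 2.15 × 0.859 = -0.00598 V.
But -0.00598 V < V_ov = 0.82 V, so the device is actually in triode.
In triode I_D = k_p[V_ov V_SD − ½ V_SD²] and I_D = (V_DD − V_SD)/R_D. Equating: 2.75 V_SD² − 5.502 V_SD + 1.84 = 0, giving V_SD = 0.424 V (the root below V_ov).
I_D = (1.84 − 0.424) / 0.859 = 1.65 mA.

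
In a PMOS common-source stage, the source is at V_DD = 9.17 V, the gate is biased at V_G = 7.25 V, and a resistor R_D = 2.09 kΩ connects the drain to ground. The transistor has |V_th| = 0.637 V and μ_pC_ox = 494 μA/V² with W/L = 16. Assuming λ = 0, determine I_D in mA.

I_D = 4.14 mA

V_SG = V_DD − V_G = 9.17 − 7.25 = 1.92 V, so V_ov = 1.92 − 0.637 = 1.28 V.
k_p = μ_pC_ox · (W/L) = 7.904 mA/V².
Assume saturation: I_D = ½ k_p V_ov² = 0.5 × 7.904 × 1.28² = 6.51 mA, giving V_SD = V_DD − I_D R_D = 9.17 − 6.51 × 2.09 = -4.43 V.
But -4.43 V < V_ov = 1.28 V, so the device is actually in triode.
In triode I_D = k_p[V_ov V_SD − ½ V_SD²] and I_D = (V_DD − V_SD)/R_D. Equating: 8.26 V_SD² − 22.19 V_SD + 9.17 = 0, giving V_SD = 0.51 V (the root below V_ov).
I_D = (9.17 − 0.51) / 2.09 = 4.14 mA.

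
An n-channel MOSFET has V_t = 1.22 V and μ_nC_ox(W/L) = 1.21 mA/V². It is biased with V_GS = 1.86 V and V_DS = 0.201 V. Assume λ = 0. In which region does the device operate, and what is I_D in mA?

Triode; I_D = 0.131 mA

V_ov = V_GS − V_t = 1.86 − 1.22 = 0.64 V.
Since V_DS = 0.201 V < V_ov = 0.64 V, the device is in the triode region.
I_D = k_n [V_ov · V_DS − ½ V_DS²] = 1.21 × [0.64 × 0.201 − 0.5 × 0.201²] = 0.131 mA.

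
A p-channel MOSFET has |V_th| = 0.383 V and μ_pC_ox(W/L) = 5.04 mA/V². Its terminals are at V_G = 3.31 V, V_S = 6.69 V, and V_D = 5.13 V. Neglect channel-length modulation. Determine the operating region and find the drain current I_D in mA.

V_SG = V_S − V_G = 6.69 − 3.31 = 3.38 V; V_SD = V_S − V_D = 6.69 − 5.13 = 1.56 V.
V_ov = V_SG − |V_th| = 3.38 − 0.383 = 3 V.
Since V_SD = 1.56 V < V_ov = 3 V, the device is in the triode region.
I_D = k_p [V_ov · V_SD − ½ V_SD²] = 5.04 × [3 × 1.56 − 0.5 × 1.56²] = 17.4 mA.

Triode; I_D = 17.4 mA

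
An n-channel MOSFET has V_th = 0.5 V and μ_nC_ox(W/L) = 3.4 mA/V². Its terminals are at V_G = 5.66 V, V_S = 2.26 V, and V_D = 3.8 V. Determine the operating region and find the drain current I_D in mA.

Triode; I_D = 11.2 mA

V_GS = V_G − V_S = 5.66 − 2.26 = 3.4 V; V_DS = V_D − V_S = 3.8 − 2.26 = 1.54 V.
V_ov = V_GS − V_th = 3.4 − 0.5 = 2.9 V.
Since V_DS = 1.54 V < V_ov = 2.9 V, the device is in the triode region.
I_D = k_n [V_ov · V_DS − ½ V_DS²] = 3.4 × [2.9 × 1.54 − 0.5 × 1.54²] = 11.2 mA.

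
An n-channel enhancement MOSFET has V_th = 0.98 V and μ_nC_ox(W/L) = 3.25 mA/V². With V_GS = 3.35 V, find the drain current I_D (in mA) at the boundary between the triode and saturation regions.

I_D = 9.13 mA

At the boundary V_DS = V_ov = V_GS − V_th = 3.35 − 0.98 = 2.37 V.
I_D = ½ k_n V_ov² = 0.5 × 3.25 × 2.37² = 9.13 mA.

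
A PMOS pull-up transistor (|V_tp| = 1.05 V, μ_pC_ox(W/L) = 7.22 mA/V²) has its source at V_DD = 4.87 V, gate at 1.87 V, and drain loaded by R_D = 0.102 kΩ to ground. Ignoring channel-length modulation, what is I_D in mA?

I_D = 13.7 mA

V_SG = V_DD − V_G = 4.87 − 1.87 = 3 V, so V_ov = 3 − 1.05 = 1.95 V.
Assume saturation: I_D = ½ k_p V_ov² = 0.5 × 7.22 × 1.95² = 13.7 mA, giving V_SD = V_DD − I_D R_D = 4.87 − 13.7 × 0.102 = 3.47 V.
V_SD = 3.47 V ≥ V_ov = 1.95 V, confirming saturation.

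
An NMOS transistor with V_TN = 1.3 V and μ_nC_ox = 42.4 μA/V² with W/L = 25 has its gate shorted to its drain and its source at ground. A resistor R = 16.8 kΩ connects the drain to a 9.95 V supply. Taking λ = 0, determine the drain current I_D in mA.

With gate tied to drain, V_GS = V_DS ≥ V_GS − V_TN, so the device is in saturation.
k_n = μ_nC_ox · (W/L) = 1.06 mA/V².
KCL at the drain: ½ k_n (V_GS − V_TN)² = (V_DD − V_GS)/R.
Let x = V_GS − 1.3. Then 8.9 x² + x − 8.65 = 0, giving x = 0.931 V (positive root), so V_GS = 2.23 V.
I_D = (V_DD − V_GS)/R = (9.95 − 2.23) / 16.8 = 0.459 mA.

I_D = 0.459 mA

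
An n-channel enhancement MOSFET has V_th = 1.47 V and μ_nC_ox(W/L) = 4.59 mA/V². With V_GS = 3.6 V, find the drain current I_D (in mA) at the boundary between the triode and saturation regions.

I_D = 10.4 mA

At the boundary V_DS = V_ov = V_GS − V_th = 3.6 − 1.47 = 2.13 V.
I_D = ½ k_n V_ov² = 0.5 × 4.59 × 2.13² = 10.4 mA.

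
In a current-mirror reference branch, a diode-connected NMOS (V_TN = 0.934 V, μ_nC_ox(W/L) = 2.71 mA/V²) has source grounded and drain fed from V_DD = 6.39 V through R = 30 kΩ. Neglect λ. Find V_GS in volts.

With gate tied to drain, V_GS = V_DS ≥ V_GS − V_TN, so the device is in saturation.
KCL at the drain: ½ k_n (V_GS − V_TN)² = (V_DD − V_GS)/R.
Let x = V_GS − 0.934. Then 40.6 x² + x − 5.456 = 0, giving x = 0.354 V (positive root), so V_GS = 1.29 V.
I_D = (V_DD − V_GS)/R = (6.39 − 1.29) / 30 = 0.17 mA.

V_GS = 1.29 V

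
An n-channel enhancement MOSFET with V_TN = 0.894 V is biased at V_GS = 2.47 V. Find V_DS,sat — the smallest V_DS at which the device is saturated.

V_DS,sat = 1.58 V

The boundary between triode and saturation is V_DS = V_GS − V_TN = V_ov.
V_ov = 2.47 − 0.894 = 1.58 V.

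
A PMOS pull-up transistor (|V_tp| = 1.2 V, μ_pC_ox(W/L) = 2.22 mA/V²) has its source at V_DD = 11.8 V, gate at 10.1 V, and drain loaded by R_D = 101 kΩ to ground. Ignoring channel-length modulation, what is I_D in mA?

V_SG = V_DD − V_G = 11.8 − 10.1 = 1.7 V, so V_ov = 1.7 − 1.2 = 0.5 V.
Assume saturation: I_D = ½ k_p V_ov² = 0.5 × 2.22 × 0.5² = 0.278 mA, giving V_SD = V_DD − I_D R_D = 11.8 − 0.278 × 101 = -16.2 V.
But -16.2 V < V_ov = 0.5 V, so the device is actually in triode.
In triode I_D = k_p[V_ov V_SD − ½ V_SD²] and I_D = (V_DD − V_SD)/R_D. Equating: 112 V_SD² − 113.1 V_SD + 11.8 = 0, giving V_SD = 0.118 V (the root below V_ov).
I_D = (11.8 − 0.118) / 101 = 0.116 mA.

I_D = 0.116 mA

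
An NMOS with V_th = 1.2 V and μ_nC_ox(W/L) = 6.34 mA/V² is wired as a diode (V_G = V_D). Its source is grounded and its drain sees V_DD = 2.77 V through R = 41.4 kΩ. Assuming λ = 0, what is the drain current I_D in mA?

I_D = 0.0354 mA

With gate tied to drain, V_GS = V_DS ≥ V_GS − V_th, so the device is in saturation.
KCL at the drain: ½ k_n (V_GS − V_th)² = (V_DD − V_GS)/R.
Let x = V_GS − 1.2. Then 131 x² + x − 1.57 = 0, giving x = 0.106 V (positive root), so V_GS = 1.31 V.
I_D = (V_DD − V_GS)/R = (2.77 − 1.31) / 41.4 = 0.0354 mA.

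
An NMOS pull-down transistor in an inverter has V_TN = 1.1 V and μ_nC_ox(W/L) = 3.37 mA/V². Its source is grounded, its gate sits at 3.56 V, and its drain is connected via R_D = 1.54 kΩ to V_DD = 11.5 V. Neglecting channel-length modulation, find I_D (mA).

V_GS = V_G = 3.56 V, so V_ov = 3.56 − 1.1 = 2.46 V.
Assume saturation: I_D = ½ k_n V_ov² = 0.5 × 3.37 × 2.46² = 10.2 mA, giving V_DS = V_DD − I_D R_D = 11.5 − 10.2 × 1.54 = -4.2 V.
But -4.2 V < V_ov = 2.46 V, so the device is actually in triode.
In triode I_D = k_n[V_ov V_DS − ½ V_DS²] and I_D = (V_DD − V_DS)/R_D. Equating: 2.59 V_DS² − 13.77 V_DS + 11.5 = 0, giving V_DS = 1.04 V (the root below V_ov).
I_D = (11.5 − 1.04) / 1.54 = 6.79 mA.

I_D = 6.79 mA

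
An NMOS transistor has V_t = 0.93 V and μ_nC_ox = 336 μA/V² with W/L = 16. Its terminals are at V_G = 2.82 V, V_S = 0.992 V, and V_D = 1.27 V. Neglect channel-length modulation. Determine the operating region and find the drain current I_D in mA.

Triode; I_D = 1.13 mA

V_GS = V_G − V_S = 2.82 − 0.992 = 1.83 V; V_DS = V_D − V_S = 1.27 − 0.992 = 0.278 V.
k_n = μ_nC_ox · (W/L) = 5.376 mA/V².
V_ov = V_GS − V_t = 1.83 − 0.93 = 0.898 V.
Since V_DS = 0.278 V < V_ov = 0.898 V, the device is in the triode region.
I_D = k_n [V_ov · V_DS − ½ V_DS²] = 5.376 × [0.898 × 0.278 − 0.5 × 0.278²] = 1.13 mA.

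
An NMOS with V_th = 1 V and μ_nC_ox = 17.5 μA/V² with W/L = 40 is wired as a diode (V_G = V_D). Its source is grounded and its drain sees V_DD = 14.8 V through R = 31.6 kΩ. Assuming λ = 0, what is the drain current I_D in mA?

I_D = 0.403 mA

With gate tied to drain, V_GS = V_DS ≥ V_GS − V_th, so the device is in saturation.
k_n = μ_nC_ox · (W/L) = 0.7 mA/V².
KCL at the drain: ½ k_n (V_GS − V_th)² = (V_DD − V_GS)/R.
Let x = V_GS − 1. Then 11.1 x² + x − 13.8 = 0, giving x = 1.07 V (positive root), so V_GS = 2.07 V.
I_D = (V_DD − V_GS)/R = (14.8 − 2.07) / 31.6 = 0.403 mA.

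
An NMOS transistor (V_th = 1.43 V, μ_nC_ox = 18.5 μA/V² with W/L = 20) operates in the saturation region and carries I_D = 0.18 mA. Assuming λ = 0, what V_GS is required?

k_n = μ_nC_ox · (W/L) = 0.37 mA/V².
In saturation I_D = ½ k_n (V_GS − V_th)², so V_GS − V_th = √(2 I_D / k_n) = √(2 × 0.18 / 0.37) = 0.986 V.
V_GS = 1.43 + 0.986 = 2.42 V.

V_GS = 2.42 V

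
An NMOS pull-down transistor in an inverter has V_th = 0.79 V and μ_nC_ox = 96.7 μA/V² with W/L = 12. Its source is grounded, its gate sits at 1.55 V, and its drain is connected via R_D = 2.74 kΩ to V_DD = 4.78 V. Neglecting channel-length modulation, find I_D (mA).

I_D = 0.335 mA

V_GS = V_G = 1.55 V, so V_ov = 1.55 − 0.79 = 0.76 V.
k_n = μ_nC_ox · (W/L) = 1.16 mA/V².
Assume saturation: I_D = ½ k_n V_ov² = 0.5 × 1.16 × 0.76² = 0.335 mA, giving V_DS = V_DD − I_D R_D = 4.78 − 0.335 × 2.74 = 3.86 V.
V_DS = 3.86 V ≥ V_ov = 0.76 V, confirming saturation.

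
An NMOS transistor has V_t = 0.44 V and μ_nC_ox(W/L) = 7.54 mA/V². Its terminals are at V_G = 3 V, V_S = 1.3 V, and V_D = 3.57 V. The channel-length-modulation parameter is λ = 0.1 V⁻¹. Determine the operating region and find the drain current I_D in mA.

V_GS = V_G − V_S = 3 − 1.3 = 1.7 V; V_DS = V_D − V_S = 3.57 − 1.3 = 2.27 V.
V_ov = V_GS − V_t = 1.7 − 0.44 = 1.26 V.
Since V_DS = 2.27 V ≥ V_ov = 1.26 V, the device is in saturation.
I_D = ½ k_n V_ov² (1 + λ V_DS) = 0.5 × 7.54 × 1.26² × (1 + 0.1 × 2.27) = 7.34 mA.

Saturation; I_D = 7.34 mA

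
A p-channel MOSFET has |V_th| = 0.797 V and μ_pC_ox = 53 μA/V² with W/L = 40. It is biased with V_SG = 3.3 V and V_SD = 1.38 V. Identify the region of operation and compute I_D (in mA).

k_p = μ_pC_ox · (W/L) = 2.12 mA/V².
V_ov = V_SG − |V_th| = 3.3 − 0.797 = 2.5 V.
Since V_SD = 1.38 V < V_ov = 2.5 V, the device is in the triode region.
I_D = k_p [V_ov · V_SD − ½ V_SD²] = 2.12 × [2.5 × 1.38 − 0.5 × 1.38²] = 5.3 mA.

Triode; I_D = 5.30 mA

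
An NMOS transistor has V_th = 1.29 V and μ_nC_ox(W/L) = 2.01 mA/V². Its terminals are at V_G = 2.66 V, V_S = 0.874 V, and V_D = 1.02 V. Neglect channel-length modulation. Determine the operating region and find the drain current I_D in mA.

V_GS = V_G − V_S = 2.66 − 0.874 = 1.79 V; V_DS = V_D − V_S = 1.02 − 0.874 = 0.146 V.
V_ov = V_GS − V_th = 1.79 − 1.29 = 0.496 V.
Since V_DS = 0.146 V < V_ov = 0.496 V, the device is in the triode region.
I_D = k_n [V_ov · V_DS − ½ V_DS²] = 2.01 × [0.496 × 0.146 − 0.5 × 0.146²] = 0.124 mA.

Triode; I_D = 0.124 mA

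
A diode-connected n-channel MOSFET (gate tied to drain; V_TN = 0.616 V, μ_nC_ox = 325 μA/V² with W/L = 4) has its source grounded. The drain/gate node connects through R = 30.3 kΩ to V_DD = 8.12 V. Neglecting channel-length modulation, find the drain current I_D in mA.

I_D = 0.228 mA

With gate tied to drain, V_GS = V_DS ≥ V_GS − V_TN, so the device is in saturation.
k_n = μ_nC_ox · (W/L) = 1.3 mA/V².
KCL at the drain: ½ k_n (V_GS − V_TN)² = (V_DD − V_GS)/R.
Let x = V_GS − 0.616. Then 19.7 x² + x − 7.504 = 0, giving x = 0.592 V (positive root), so V_GS = 1.21 V.
I_D = (V_DD − V_GS)/R = (8.12 − 1.21) / 30.3 = 0.228 mA.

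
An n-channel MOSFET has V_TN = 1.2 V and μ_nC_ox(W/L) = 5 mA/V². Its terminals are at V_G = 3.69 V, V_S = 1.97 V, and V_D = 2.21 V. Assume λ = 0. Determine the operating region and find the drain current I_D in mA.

Triode; I_D = 0.480 mA

V_GS = V_G − V_S = 3.69 − 1.97 = 1.72 V; V_DS = V_D − V_S = 2.21 − 1.97 = 0.24 V.
V_ov = V_GS − V_TN = 1.72 − 1.2 = 0.52 V.
Since V_DS = 0.24 V < V_ov = 0.52 V, the device is in the triode region.
I_D = k_n [V_ov · V_DS − ½ V_DS²] = 5 × [0.52 × 0.24 − 0.5 × 0.24²] = 0.48 mA.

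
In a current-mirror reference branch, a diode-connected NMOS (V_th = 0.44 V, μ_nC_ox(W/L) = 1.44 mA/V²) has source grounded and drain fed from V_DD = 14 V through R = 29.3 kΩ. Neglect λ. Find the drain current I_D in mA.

I_D = 0.436 mA

With gate tied to drain, V_GS = V_DS ≥ V_GS − V_th, so the device is in saturation.
KCL at the drain: ½ k_n (V_GS − V_th)² = (V_DD − V_GS)/R.
Let x = V_GS − 0.44. Then 21.1 x² + x − 13.56 = 0, giving x = 0.778 V (positive root), so V_GS = 1.22 V.
I_D = (V_DD − V_GS)/R = (14 − 1.22) / 29.3 = 0.436 mA.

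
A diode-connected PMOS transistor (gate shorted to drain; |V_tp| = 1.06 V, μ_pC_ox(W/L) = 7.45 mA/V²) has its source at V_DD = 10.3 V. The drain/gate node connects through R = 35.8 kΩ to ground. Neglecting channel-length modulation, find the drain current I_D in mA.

With gate tied to drain, V_SG = V_SD ≥ V_SG − |V_tp|, so the device is in saturation.
KCL at the drain: ½ k_p (V_SG − |V_tp|)² = (V_DD − V_SG)/R.
Let x = V_SG − 1.06. Then 133 x² + x − 9.24 = 0, giving x = 0.26 V (positive root), so V_SG = 1.32 V.
I_D = (V_DD − V_SG)/R = (10.3 − 1.32) / 35.8 = 0.251 mA.

I_D = 0.251 mA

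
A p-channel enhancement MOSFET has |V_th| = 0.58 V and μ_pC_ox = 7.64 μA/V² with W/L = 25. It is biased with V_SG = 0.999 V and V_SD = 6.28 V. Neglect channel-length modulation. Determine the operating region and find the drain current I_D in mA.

k_p = μ_pC_ox · (W/L) = 0.191 mA/V².
V_ov = V_SG − |V_th| = 0.999 − 0.58 = 0.419 V.
Since V_SD = 6.28 V ≥ V_ov = 0.419 V, the device is in saturation.
I_D = ½ k_p V_ov² = 0.5 × 0.191 × 0.419² = 0.0168 mA.

Saturation; I_D = 0.0168 mA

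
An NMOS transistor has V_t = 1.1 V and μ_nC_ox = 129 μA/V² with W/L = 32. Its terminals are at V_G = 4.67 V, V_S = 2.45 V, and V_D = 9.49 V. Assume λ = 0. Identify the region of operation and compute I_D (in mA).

V_GS = V_G − V_S = 4.67 − 2.45 = 2.22 V; V_DS = V_D − V_S = 9.49 − 2.45 = 7.04 V.
k_n = μ_nC_ox · (W/L) = 4.128 mA/V².
V_ov = V_GS − V_t = 2.22 − 1.1 = 1.12 V.
Since V_DS = 7.04 V ≥ V_ov = 1.12 V, the device is in saturation.
I_D = ½ k_n V_ov² = 0.5 × 4.128 × 1.12² = 2.59 mA.

Saturation; I_D = 2.59 mA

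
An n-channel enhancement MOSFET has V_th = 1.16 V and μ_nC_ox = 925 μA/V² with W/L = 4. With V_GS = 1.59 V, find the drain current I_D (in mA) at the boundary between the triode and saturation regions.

I_D = 0.342 mA

At the boundary V_DS = V_ov = V_GS − V_th = 1.59 − 1.16 = 0.43 V.
k_n = μ_nC_ox · (W/L) = 3.7 mA/V².
I_D = ½ k_n V_ov² = 0.5 × 3.7 × 0.43² = 0.342 mA.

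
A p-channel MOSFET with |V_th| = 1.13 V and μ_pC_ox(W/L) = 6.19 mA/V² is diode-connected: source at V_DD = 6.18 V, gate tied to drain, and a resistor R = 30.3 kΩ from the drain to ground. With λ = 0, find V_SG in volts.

With gate tied to drain, V_SG = V_SD ≥ V_SG − |V_th|, so the device is in saturation.
KCL at the drain: ½ k_p (V_SG − |V_th|)² = (V_DD − V_SG)/R.
Let x = V_SG − 1.13. Then 93.8 x² + x − 5.05 = 0, giving x = 0.227 V (positive root), so V_SG = 1.36 V.
I_D = (V_DD − V_SG)/R = (6.18 − 1.36) / 30.3 = 0.159 mA.

V_SG = 1.36 V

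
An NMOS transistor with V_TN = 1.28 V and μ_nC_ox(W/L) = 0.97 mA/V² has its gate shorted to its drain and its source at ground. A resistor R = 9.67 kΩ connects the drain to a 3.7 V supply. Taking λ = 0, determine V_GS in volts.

With gate tied to drain, V_GS = V_DS ≥ V_GS − V_TN, so the device is in saturation.
KCL at the drain: ½ k_n (V_GS − V_TN)² = (V_DD − V_GS)/R.
Let x = V_GS − 1.28. Then 4.69 x² + x − 2.42 = 0, giving x = 0.62 V (positive root), so V_GS = 1.9 V.
I_D = (V_DD − V_GS)/R = (3.7 − 1.9) / 9.67 = 0.186 mA.

V_GS = 1.90 V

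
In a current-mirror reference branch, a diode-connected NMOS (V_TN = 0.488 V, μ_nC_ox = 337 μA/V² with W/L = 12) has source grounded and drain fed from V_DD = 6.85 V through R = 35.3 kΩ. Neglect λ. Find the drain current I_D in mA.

I_D = 0.172 mA

With gate tied to drain, V_GS = V_DS ≥ V_GS − V_TN, so the device is in saturation.
k_n = μ_nC_ox · (W/L) = 4.044 mA/V².
KCL at the drain: ½ k_n (V_GS − V_TN)² = (V_DD − V_GS)/R.
Let x = V_GS − 0.488. Then 71.4 x² + x − 6.362 = 0, giving x = 0.292 V (positive root), so V_GS = 0.78 V.
I_D = (V_DD − V_GS)/R = (6.85 − 0.78) / 35.3 = 0.172 mA.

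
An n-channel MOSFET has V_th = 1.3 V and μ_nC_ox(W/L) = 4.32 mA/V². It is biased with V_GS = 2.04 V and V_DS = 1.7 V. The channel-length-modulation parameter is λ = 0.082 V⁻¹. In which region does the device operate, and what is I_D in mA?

Saturation; I_D = 1.35 mA

V_ov = V_GS − V_th = 2.04 − 1.3 = 0.74 V.
Since V_DS = 1.7 V ≥ V_ov = 0.74 V, the device is in saturation.
I_D = ½ k_n V_ov² (1 + λ V_DS) = 0.5 × 4.32 × 0.74² × (1 + 0.082 × 1.7) = 1.35 mA.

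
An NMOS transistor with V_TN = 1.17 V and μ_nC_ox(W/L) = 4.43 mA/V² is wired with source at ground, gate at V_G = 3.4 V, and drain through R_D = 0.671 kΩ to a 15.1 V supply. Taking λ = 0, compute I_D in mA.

I_D = 11.0 mA

V_GS = V_G = 3.4 V, so V_ov = 3.4 − 1.17 = 2.23 V.
Assume saturation: I_D = ½ k_n V_ov² = 0.5 × 4.43 × 2.23² = 11 mA, giving V_DS = V_DD − I_D R_D = 15.1 − 11 × 0.671 = 7.71 V.
V_DS = 7.71 V ≥ V_ov = 2.23 V, confirming saturation.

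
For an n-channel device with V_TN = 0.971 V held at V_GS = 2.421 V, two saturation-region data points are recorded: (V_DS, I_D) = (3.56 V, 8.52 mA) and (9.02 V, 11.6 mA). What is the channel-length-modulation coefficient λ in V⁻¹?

λ = 0.0866 V⁻¹

With V_GS fixed, I_D ∝ (1 + λ V_DS) in saturation, so I_D2/I_D1 = (1 + λ V_DS2)/(1 + λ V_DS1).
11.6/8.52 = 1.362 = (1 + 9.02 λ)/(1 + 3.56 λ).
Solving: λ (I_D1 V_DS2 − I_D2 V_DS1) = I_D2 − I_D1, so λ = (11.6 − 8.52) / (8.52 × 9.02 − 11.6 × 3.56) = 3.08 / 35.6 = 0.0866 V⁻¹.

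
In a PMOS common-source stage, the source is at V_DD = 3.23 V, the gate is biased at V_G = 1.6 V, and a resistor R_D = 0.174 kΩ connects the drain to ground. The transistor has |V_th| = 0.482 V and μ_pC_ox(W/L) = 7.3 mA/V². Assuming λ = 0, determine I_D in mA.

I_D = 4.81 mA

V_SG = V_DD − V_G = 3.23 − 1.6 = 1.63 V, so V_ov = 1.63 − 0.482 = 1.15 V.
Assume saturation: I_D = ½ k_p V_ov² = 0.5 × 7.3 × 1.15² = 4.81 mA, giving V_SD = V_DD − I_D R_D = 3.23 − 4.81 × 0.174 = 2.39 V.
V_SD = 2.39 V ≥ V_ov = 1.15 V, confirming saturation.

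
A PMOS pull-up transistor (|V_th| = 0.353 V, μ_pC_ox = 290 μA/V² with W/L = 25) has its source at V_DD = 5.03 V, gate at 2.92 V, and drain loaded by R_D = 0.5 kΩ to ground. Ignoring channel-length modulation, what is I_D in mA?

I_D = 8.32 mA

V_SG = V_DD − V_G = 5.03 − 2.92 = 2.11 V, so V_ov = 2.11 − 0.353 = 1.76 V.
k_p = μ_pC_ox · (W/L) = 7.25 mA/V².
Assume saturation: I_D = ½ k_p V_ov² = 0.5 × 7.25 × 1.76² = 11.2 mA, giving V_SD = V_DD − I_D R_D = 5.03 − 11.2 × 0.5 = -0.565 V.
But -0.565 V < V_ov = 1.76 V, so the device is actually in triode.
In triode I_D = k_p[V_ov V_SD − ½ V_SD²] and I_D = (V_DD − V_SD)/R_D. Equating: 1.81 V_SD² − 7.369 V_SD + 5.03 = 0, giving V_SD = 0.868 V (the root below V_ov).
I_D = (5.03 − 0.868) / 0.5 = 8.32 mA.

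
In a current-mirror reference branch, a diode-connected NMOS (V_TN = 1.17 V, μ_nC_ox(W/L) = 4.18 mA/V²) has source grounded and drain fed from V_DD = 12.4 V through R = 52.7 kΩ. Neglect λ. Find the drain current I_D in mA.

I_D = 0.207 mA

With gate tied to drain, V_GS = V_DS ≥ V_GS − V_TN, so the device is in saturation.
KCL at the drain: ½ k_n (V_GS − V_TN)² = (V_DD − V_GS)/R.
Let x = V_GS − 1.17. Then 110 x² + x − 11.23 = 0, giving x = 0.315 V (positive root), so V_GS = 1.48 V.
I_D = (V_DD − V_GS)/R = (12.4 − 1.48) / 52.7 = 0.207 mA.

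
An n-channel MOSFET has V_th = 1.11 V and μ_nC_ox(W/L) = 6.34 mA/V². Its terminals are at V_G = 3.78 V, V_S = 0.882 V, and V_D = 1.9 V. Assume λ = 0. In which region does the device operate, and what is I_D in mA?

Triode; I_D = 8.25 mA

V_GS = V_G − V_S = 3.78 − 0.882 = 2.9 V; V_DS = V_D − V_S = 1.9 − 0.882 = 1.02 V.
V_ov = V_GS − V_th = 2.9 − 1.11 = 1.79 V.
Since V_DS = 1.02 V < V_ov = 1.79 V, the device is in the triode region.
I_D = k_n [V_ov · V_DS − ½ V_DS²] = 6.34 × [1.79 × 1.02 − 0.5 × 1.02²] = 8.25 mA.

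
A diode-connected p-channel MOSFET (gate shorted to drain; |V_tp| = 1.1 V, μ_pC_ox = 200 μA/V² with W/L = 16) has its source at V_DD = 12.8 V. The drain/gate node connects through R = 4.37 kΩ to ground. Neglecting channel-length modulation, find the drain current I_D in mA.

With gate tied to drain, V_SG = V_SD ≥ V_SG − |V_tp|, so the device is in saturation.
k_p = μ_pC_ox · (W/L) = 3.2 mA/V².
KCL at the drain: ½ k_p (V_SG − |V_tp|)² = (V_DD − V_SG)/R.
Let x = V_SG − 1.1. Then 6.99 x² + x − 11.7 = 0, giving x = 1.22 V (positive root), so V_SG = 2.32 V.
I_D = (V_DD − V_SG)/R = (12.8 − 2.32) / 4.37 = 2.4 mA.

I_D = 2.40 mA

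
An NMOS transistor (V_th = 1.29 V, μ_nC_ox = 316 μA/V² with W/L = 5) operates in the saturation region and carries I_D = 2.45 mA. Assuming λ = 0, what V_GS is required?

V_GS = 3.05 V

k_n = μ_nC_ox · (W/L) = 1.58 mA/V².
In saturation I_D = ½ k_n (V_GS − V_th)², so V_GS − V_th = √(2 I_D / k_n) = √(2 × 2.45 / 1.58) = 1.76 V.
V_GS = 1.29 + 1.76 = 3.05 V.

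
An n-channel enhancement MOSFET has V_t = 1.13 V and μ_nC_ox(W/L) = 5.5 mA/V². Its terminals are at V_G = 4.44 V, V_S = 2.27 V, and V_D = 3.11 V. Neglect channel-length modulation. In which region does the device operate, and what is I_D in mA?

V_GS = V_G − V_S = 4.44 − 2.27 = 2.17 V; V_DS = V_D − V_S = 3.11 − 2.27 = 0.84 V.
V_ov = V_GS − V_t = 2.17 − 1.13 = 1.04 V.
Since V_DS = 0.84 V < V_ov = 1.04 V, the device is in the triode region.
I_D = k_n [V_ov · V_DS − ½ V_DS²] = 5.5 × [1.04 × 0.84 − 0.5 × 0.84²] = 2.86 mA.

Triode; I_D = 2.86 mA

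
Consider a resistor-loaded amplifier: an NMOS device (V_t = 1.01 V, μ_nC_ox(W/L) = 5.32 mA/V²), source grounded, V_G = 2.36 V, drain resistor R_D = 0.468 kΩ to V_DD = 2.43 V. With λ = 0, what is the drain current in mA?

I_D = 3.71 mA

V_GS = V_G = 2.36 V, so V_ov = 2.36 − 1.01 = 1.35 V.
Assume saturation: I_D = ½ k_n V_ov² = 0.5 × 5.32 × 1.35² = 4.85 mA, giving V_DS = V_DD − I_D R_D = 2.43 − 4.85 × 0.468 = 0.161 V.
But 0.161 V < V_ov = 1.35 V, so the device is actually in triode.
In triode I_D = k_n[V_ov V_DS − ½ V_DS²] and I_D = (V_DD − V_DS)/R_D. Equating: 1.24 V_DS² − 4.361 V_DS + 2.43 = 0, giving V_DS = 0.695 V (the root below V_ov).
I_D = (2.43 − 0.695) / 0.468 = 3.71 mA.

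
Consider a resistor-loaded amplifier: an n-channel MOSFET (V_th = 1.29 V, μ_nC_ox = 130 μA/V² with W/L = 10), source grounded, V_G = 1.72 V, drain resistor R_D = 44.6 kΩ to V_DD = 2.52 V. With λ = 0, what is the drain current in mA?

V_GS = V_G = 1.72 V, so V_ov = 1.72 − 1.29 = 0.43 V.
k_n = μ_nC_ox · (W/L) = 1.3 mA/V².
Assume saturation: I_D = ½ k_n V_ov² = 0.5 × 1.3 × 0.43² = 0.12 mA, giving V_DS = V_DD − I_D R_D = 2.52 − 0.12 × 44.6 = -2.84 V.
But -2.84 V < V_ov = 0.43 V, so the device is actually in triode.
In triode I_D = k_n[V_ov V_DS − ½ V_DS²] and I_D = (V_DD − V_DS)/R_D. Equating: 29 V_DS² − 25.93 V_DS + 2.52 = 0, giving V_DS = 0.111 V (the root below V_ov).
I_D = (2.52 − 0.111) / 44.6 = 0.054 mA.

I_D = 0.0540 mA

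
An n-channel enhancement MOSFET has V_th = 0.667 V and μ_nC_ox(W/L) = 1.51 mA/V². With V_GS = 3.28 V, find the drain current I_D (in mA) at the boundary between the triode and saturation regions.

At the boundary V_DS = V_ov = V_GS − V_th = 3.28 − 0.667 = 2.61 V.
I_D = ½ k_n V_ov² = 0.5 × 1.51 × 2.61² = 5.15 mA.

I_D = 5.15 mA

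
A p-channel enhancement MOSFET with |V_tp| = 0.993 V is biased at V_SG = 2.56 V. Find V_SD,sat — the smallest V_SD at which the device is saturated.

V_SD,sat = 1.57 V

The boundary between triode and saturation is V_SD = V_SG − |V_tp| = V_ov.
V_ov = 2.56 − 0.993 = 1.57 V.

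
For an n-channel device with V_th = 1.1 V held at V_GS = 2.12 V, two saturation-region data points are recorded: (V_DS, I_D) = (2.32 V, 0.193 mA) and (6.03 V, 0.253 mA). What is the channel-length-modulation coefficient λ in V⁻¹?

With V_GS fixed, I_D ∝ (1 + λ V_DS) in saturation, so I_D2/I_D1 = (1 + λ V_DS2)/(1 + λ V_DS1).
0.253/0.193 = 1.311 = (1 + 6.03 λ)/(1 + 2.32 λ).
Solving: λ (I_D1 V_DS2 − I_D2 V_DS1) = I_D2 − I_D1, so λ = (0.253 − 0.193) / (0.193 × 6.03 − 0.253 × 2.32) = 0.06 / 0.577 = 0.104 V⁻¹.

λ = 0.104 V⁻¹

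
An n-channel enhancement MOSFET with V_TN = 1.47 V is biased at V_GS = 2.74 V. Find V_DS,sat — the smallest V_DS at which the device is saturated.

V_DS,sat = 1.27 V

The boundary between triode and saturation is V_DS = V_GS − V_TN = V_ov.
V_ov = 2.74 − 1.47 = 1.27 V.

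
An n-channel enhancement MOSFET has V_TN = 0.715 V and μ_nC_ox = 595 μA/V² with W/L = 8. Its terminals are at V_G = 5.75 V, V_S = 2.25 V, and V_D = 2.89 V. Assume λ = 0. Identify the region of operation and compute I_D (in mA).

V_GS = V_G − V_S = 5.75 − 2.25 = 3.5 V; V_DS = V_D − V_S = 2.89 − 2.25 = 0.64 V.
k_n = μ_nC_ox · (W/L) = 4.76 mA/V².
V_ov = V_GS − V_TN = 3.5 − 0.715 = 2.79 V.
Since V_DS = 0.64 V < V_ov = 2.79 V, the device is in the triode region.
I_D = k_n [V_ov · V_DS − ½ V_DS²] = 4.76 × [2.79 × 0.64 − 0.5 × 0.64²] = 7.51 mA.

Triode; I_D = 7.51 mA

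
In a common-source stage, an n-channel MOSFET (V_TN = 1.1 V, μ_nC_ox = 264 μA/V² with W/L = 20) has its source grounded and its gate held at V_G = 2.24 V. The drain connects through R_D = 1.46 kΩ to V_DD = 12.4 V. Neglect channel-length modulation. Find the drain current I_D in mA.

I_D = 3.43 mA

V_GS = V_G = 2.24 V, so V_ov = 2.24 − 1.1 = 1.14 V.
k_n = μ_nC_ox · (W/L) = 5.28 mA/V².
Assume saturation: I_D = ½ k_n V_ov² = 0.5 × 5.28 × 1.14² = 3.43 mA, giving V_DS = V_DD − I_D R_D = 12.4 − 3.43 × 1.46 = 7.39 V.
V_DS = 7.39 V ≥ V_ov = 1.14 V, confirming saturation.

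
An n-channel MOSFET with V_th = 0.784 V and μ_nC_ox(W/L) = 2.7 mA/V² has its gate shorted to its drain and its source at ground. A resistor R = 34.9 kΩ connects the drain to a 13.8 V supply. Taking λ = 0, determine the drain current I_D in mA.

I_D = 0.358 mA

With gate tied to drain, V_GS = V_DS ≥ V_GS − V_th, so the device is in saturation.
KCL at the drain: ½ k_n (V_GS − V_th)² = (V_DD − V_GS)/R.
Let x = V_GS − 0.784. Then 47.1 x² + x − 13.02 = 0, giving x = 0.515 V (positive root), so V_GS = 1.3 V.
I_D = (V_DD − V_GS)/R = (13.8 − 1.3) / 34.9 = 0.358 mA.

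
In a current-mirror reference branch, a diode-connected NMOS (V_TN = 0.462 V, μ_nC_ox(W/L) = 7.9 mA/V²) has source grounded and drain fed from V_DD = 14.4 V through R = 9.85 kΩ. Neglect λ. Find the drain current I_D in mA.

With gate tied to drain, V_GS = V_DS ≥ V_GS − V_TN, so the device is in saturation.
KCL at the drain: ½ k_n (V_GS − V_TN)² = (V_DD − V_GS)/R.
Let x = V_GS − 0.462. Then 38.9 x² + x − 13.94 = 0, giving x = 0.586 V (positive root), so V_GS = 1.05 V.
I_D = (V_DD − V_GS)/R = (14.4 − 1.05) / 9.85 = 1.36 mA.

I_D = 1.36 mA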